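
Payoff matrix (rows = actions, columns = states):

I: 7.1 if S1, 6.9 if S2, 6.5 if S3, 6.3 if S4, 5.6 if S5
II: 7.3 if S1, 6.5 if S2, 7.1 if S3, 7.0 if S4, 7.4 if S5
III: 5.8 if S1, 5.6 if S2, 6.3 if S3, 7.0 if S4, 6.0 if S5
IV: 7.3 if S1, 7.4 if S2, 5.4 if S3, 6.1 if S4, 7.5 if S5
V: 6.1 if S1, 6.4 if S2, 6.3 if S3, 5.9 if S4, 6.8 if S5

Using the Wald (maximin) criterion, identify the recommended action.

II

Row minima: I=5.6, II=6.5, III=5.6, IV=5.4, V=5.9
Best worst-case = 6.5 → II.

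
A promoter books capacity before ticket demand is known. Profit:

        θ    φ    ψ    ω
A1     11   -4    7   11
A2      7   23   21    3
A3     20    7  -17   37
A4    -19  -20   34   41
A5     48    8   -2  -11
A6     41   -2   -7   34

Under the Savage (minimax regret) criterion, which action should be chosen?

Column bests: θ=48, φ=23, ψ=34, ω=41.
A1 regrets: 37, 27, 27, 30 → max 37
A2 regrets: 41, 0, 13, 38 → max 41
A3 regrets: 28, 16, 51, 4 → max 51
A4 regrets: 67, 43, 0, 0 → max 67
A5 regrets: 0, 15, 36, 52 → max 52
A6 regrets: 7, 25, 41, 7 → max 41
Smallest max regret = 37 → A1.

A1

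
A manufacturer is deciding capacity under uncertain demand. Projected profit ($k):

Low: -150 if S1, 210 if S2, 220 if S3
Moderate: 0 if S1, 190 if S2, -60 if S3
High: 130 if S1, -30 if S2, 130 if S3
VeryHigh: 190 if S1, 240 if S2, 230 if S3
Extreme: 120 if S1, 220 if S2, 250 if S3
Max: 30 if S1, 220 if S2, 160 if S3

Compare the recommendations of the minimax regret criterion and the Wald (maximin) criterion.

minimax regret → VeryHigh; maximin → VeryHigh (agree)

Column bests: S1=190, S2=240, S3=250.
Low regrets: 340, 30, 30 → max 340
Moderate regrets: 190, 50, 310 → max 310
High regrets: 60, 270, 120 → max 270
VeryHigh regrets: 0, 0, 20 → max 20
Extreme regrets: 70, 20, 0 → max 70
Max regrets: 160, 20, 90 → max 160
Smallest max regret = 20 → VeryHigh.
Row minima: Low=-150, Moderate=-60, High=-30, VeryHigh=190, Extreme=120, Max=30
Best worst-case = 190 → VeryHigh.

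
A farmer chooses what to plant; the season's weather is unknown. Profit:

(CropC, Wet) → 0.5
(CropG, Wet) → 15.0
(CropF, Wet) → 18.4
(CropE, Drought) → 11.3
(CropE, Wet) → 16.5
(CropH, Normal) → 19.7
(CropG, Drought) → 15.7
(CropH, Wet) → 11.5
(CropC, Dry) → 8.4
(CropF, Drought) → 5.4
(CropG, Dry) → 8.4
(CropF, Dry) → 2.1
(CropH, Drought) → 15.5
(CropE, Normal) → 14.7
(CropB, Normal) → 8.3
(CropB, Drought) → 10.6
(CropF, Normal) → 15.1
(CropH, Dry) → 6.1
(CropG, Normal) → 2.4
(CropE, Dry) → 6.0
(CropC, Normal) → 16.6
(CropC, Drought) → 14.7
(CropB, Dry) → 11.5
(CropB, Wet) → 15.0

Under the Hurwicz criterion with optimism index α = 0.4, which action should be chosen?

CropC: 0.4·16.6 + 0.6·0.5 = 6.94
CropB: 0.4·15.0 + 0.6·8.3 = 10.98
CropG: 0.4·15.7 + 0.6·2.4 = 7.72
CropF: 0.4·18.4 + 0.6·2.1 = 8.62
CropH: 0.4·19.7 + 0.6·6.1 = 11.54
CropE: 0.4·16.5 + 0.6·6.0 = 10.2
Highest Hurwicz score = 11.54 → CropH.

CropH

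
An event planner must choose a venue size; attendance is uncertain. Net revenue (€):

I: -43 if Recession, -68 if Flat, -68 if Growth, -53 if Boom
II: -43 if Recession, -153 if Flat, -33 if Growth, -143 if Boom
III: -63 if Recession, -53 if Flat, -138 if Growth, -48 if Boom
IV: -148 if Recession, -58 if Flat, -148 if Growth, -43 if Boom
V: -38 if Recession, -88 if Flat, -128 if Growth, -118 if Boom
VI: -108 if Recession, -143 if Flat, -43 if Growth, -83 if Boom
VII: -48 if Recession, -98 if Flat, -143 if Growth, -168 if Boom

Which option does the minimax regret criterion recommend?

I

Column bests: Recession=-38, Flat=-53, Growth=-33, Boom=-43.
I regrets: 5, 15, 35, 10 → max 35
II regrets: 5, 100, 0, 100 → max 100
III regrets: 25, 0, 105, 5 → max 105
IV regrets: 110, 5, 115, 0 → max 115
V regrets: 0, 35, 95, 75 → max 95
VI regrets: 70, 90, 10, 40 → max 90
VII regrets: 10, 45, 110, 125 → max 125
Smallest max regret = 35 → I.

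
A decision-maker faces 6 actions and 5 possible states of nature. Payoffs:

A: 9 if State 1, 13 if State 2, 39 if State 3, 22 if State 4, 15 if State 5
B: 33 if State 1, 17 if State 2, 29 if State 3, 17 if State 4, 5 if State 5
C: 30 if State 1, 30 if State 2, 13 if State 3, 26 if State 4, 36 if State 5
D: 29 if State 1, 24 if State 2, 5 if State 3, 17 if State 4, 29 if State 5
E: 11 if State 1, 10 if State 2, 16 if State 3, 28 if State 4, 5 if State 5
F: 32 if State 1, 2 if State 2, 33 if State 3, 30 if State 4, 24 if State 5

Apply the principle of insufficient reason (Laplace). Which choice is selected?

C

Row averages: A=19.6, B=20.2, C=27, D=20.8, E=14, F=24.2
Highest average = 27 → C.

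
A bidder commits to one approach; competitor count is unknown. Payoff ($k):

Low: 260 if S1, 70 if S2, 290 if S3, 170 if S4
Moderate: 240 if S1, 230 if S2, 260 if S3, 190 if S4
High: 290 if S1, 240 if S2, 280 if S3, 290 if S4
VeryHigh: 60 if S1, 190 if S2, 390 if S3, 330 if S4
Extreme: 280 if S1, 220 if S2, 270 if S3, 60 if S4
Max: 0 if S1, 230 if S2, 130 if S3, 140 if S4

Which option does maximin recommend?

High

Row minima: Low=70, Moderate=190, High=240, VeryHigh=60, Extreme=60, Max=0
Best worst-case = 240 → High.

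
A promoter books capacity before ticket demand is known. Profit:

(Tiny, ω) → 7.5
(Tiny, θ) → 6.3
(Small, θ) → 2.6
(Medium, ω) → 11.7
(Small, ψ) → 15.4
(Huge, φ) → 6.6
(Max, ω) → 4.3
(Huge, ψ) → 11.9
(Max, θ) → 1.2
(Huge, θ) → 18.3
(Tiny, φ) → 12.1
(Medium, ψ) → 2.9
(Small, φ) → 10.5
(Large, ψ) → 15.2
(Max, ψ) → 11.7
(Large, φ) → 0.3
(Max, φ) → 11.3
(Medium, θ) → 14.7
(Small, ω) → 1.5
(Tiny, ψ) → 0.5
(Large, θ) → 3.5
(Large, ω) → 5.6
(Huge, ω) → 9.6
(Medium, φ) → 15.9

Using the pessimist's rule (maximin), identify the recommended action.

Huge

Row minima: Tiny=0.5, Small=1.5, Medium=2.9, Large=0.3, Huge=6.6, Max=1.2
Best worst-case = 6.6 → Huge.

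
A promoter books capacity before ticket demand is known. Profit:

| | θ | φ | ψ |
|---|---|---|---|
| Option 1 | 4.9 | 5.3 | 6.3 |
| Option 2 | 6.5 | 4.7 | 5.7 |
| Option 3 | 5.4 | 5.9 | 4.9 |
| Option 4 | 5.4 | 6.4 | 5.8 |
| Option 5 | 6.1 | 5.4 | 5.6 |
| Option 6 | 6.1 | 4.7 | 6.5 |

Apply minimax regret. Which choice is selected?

Column bests: θ=6.5, φ=6.4, ψ=6.5.
Option 1 regrets: 1.6, 1.1, 0.2 → max 1.6
Option 2 regrets: 0.0, 1.7, 0.8 → max 1.7
Option 3 regrets: 1.1, 0.5, 1.6 → max 1.6
Option 4 regrets: 1.1, 0.0, 0.7 → max 1.1
Option 5 regrets: 0.4, 1.0, 0.9 → max 1.0
Option 6 regrets: 0.4, 1.7, 0.0 → max 1.7
Smallest max regret = 1.0 → Option 5.

Option 5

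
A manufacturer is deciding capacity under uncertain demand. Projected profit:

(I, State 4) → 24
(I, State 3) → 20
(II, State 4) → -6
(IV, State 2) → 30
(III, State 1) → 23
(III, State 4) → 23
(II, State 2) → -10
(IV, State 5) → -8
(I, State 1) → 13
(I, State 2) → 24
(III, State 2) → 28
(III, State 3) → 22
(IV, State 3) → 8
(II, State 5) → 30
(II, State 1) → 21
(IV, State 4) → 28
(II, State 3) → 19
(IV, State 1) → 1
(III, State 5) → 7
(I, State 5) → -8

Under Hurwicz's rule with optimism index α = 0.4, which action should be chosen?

III

I: 0.4·24 + 0.6·(-8) = 4.8
II: 0.4·30 + 0.6·(-10) = 6
III: 0.4·28 + 0.6·7 = 15.4
IV: 0.4·30 + 0.6·(-8) = 7.2
Highest Hurwicz score = 15.4 → III.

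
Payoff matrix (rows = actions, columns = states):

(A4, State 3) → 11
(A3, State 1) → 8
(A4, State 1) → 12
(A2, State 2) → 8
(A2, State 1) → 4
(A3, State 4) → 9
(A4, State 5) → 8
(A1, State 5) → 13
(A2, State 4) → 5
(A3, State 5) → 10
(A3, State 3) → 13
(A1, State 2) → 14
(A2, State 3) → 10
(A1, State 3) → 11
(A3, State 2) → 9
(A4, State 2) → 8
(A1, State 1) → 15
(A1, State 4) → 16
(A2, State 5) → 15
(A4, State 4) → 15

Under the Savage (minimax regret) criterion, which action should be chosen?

A1

Column bests: State 1=15, State 2=14, State 3=13, State 4=16, State 5=15.
A1 regrets: 0, 0, 2, 0, 2 → max 2
A2 regrets: 11, 6, 3, 11, 0 → max 11
A3 regrets: 7, 5, 0, 7, 5 → max 7
A4 regrets: 3, 6, 2, 1, 7 → max 7
Smallest max regret = 2 → A1.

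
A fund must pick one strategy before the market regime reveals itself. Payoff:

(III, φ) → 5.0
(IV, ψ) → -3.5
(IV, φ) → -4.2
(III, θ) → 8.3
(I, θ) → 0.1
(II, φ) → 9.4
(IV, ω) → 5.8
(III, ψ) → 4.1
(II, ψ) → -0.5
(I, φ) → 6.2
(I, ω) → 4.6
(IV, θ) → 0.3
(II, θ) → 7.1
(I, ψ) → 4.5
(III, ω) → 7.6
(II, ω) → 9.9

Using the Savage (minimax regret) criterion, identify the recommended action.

III

Column bests: θ=8.3, φ=9.4, ψ=4.5, ω=9.9.
I regrets: 8.2, 3.2, 0.0, 5.3 → max 8.2
II regrets: 1.2, 0.0, 5.0, 0.0 → max 5.0
III regrets: 0.0, 4.4, 0.4, 2.3 → max 4.4
IV regrets: 8.0, 13.6, 8.0, 4.1 → max 13.6
Smallest max regret = 4.4 → III.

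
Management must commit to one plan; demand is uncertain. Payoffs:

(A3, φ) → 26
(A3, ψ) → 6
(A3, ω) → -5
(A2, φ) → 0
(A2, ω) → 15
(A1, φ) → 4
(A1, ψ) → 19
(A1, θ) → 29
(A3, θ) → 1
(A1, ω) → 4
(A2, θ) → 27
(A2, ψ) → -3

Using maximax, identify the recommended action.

A1

Row maxima: A1=29, A2=27, A3=26
Best best-case = 29 → A1.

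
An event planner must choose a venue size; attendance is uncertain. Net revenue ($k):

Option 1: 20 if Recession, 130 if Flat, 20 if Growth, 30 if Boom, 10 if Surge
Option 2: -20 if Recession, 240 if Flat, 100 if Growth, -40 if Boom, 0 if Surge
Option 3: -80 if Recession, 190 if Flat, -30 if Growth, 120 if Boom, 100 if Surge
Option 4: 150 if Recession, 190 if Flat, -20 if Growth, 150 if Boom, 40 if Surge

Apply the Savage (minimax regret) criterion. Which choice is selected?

Option 4

Column bests: Recession=150, Flat=240, Growth=100, Boom=150, Surge=100.
Option 1 regrets: 130, 110, 80, 120, 90 → max 130
Option 2 regrets: 170, 0, 0, 190, 100 → max 190
Option 3 regrets: 230, 50, 130, 30, 0 → max 230
Option 4 regrets: 0, 50, 120, 0, 60 → max 120
Smallest max regret = 120 → Option 4.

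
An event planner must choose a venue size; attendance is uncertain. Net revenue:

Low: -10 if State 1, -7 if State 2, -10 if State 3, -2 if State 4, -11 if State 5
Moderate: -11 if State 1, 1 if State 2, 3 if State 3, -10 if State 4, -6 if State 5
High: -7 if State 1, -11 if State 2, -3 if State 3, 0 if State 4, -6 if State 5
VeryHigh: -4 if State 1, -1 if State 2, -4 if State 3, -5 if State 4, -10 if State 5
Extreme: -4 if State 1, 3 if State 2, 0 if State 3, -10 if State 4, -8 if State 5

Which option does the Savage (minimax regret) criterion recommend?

Column bests: State 1=-4, State 2=3, State 3=3, State 4=0, State 5=-6.
Low regrets: 6, 10, 13, 2, 5 → max 13
Moderate regrets: 7, 2, 0, 10, 0 → max 10
High regrets: 3, 14, 6, 0, 0 → max 14
VeryHigh regrets: 0, 4, 7, 5, 4 → max 7
Extreme regrets: 0, 0, 3, 10, 2 → max 10
Smallest max regret = 7 → VeryHigh.

VeryHigh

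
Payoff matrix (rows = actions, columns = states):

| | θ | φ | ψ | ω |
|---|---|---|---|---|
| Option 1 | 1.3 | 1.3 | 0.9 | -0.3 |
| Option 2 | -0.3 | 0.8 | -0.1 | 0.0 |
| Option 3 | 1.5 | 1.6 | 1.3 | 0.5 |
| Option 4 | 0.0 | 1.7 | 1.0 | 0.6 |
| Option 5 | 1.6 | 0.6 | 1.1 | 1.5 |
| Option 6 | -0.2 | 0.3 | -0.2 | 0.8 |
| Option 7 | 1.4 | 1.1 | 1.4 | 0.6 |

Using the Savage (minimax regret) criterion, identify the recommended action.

Column bests: θ=1.6, φ=1.7, ψ=1.4, ω=1.5.
Option 1 regrets: 0.3, 0.4, 0.5, 1.8 → max 1.8
Option 2 regrets: 1.9, 0.9, 1.5, 1.5 → max 1.9
Option 3 regrets: 0.1, 0.1, 0.1, 1.0 → max 1.0
Option 4 regrets: 1.6, 0.0, 0.4, 0.9 → max 1.6
Option 5 regrets: 0.0, 1.1, 0.3, 0.0 → max 1.1
Option 6 regrets: 1.8, 1.4, 1.6, 0.7 → max 1.8
Option 7 regrets: 0.2, 0.6, 0.0, 0.9 → max 0.9
Smallest max regret = 0.9 → Option 7.

Option 7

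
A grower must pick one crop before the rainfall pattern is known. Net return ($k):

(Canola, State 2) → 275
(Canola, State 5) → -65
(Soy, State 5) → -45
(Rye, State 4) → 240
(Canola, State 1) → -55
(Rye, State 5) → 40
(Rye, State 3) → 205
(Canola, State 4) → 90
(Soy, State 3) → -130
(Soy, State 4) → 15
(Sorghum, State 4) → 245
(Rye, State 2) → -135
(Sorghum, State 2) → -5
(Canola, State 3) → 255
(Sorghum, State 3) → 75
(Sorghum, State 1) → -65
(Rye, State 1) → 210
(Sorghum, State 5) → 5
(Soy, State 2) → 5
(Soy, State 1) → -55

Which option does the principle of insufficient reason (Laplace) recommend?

Row averages: Rye=112, Canola=100, Sorghum=51, Soy=-42
Highest average = 112 → Rye.

Rye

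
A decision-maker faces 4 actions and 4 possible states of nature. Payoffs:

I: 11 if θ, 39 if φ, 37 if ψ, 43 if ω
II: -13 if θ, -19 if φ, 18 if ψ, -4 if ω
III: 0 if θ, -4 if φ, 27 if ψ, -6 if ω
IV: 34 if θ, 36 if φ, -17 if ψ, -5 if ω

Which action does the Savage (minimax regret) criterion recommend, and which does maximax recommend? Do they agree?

minimax regret → I; maximax → I (agree)

Column bests: θ=34, φ=39, ψ=37, ω=43.
I regrets: 23, 0, 0, 0 → max 23
II regrets: 47, 58, 19, 47 → max 58
III regrets: 34, 43, 10, 49 → max 49
IV regrets: 0, 3, 54, 48 → max 54
Smallest max regret = 23 → I.
Row maxima: I=43, II=18, III=27, IV=36
Best best-case = 43 → I.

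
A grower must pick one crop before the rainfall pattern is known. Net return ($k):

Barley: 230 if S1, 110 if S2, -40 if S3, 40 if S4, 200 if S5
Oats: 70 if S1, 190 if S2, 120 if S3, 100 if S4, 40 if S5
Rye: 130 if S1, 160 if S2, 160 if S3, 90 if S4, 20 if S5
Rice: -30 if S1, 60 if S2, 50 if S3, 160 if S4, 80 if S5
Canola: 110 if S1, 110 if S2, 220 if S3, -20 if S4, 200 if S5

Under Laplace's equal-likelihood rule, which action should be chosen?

Row averages: Barley=108, Oats=104, Rye=112, Rice=64, Canola=124
Highest average = 124 → Canola.

Canola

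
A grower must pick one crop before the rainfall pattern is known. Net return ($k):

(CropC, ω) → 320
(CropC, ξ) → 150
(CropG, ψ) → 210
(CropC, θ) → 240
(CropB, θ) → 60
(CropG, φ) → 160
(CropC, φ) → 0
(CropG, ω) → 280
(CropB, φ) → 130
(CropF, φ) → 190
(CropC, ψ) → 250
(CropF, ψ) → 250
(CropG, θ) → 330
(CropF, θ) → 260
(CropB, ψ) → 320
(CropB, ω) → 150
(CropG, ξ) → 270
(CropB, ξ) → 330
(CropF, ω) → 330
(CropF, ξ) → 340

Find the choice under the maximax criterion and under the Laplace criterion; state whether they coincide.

maximax → CropF; laplace → CropF (agree)

Row maxima: CropC=320, CropG=330, CropB=330, CropF=340
Best best-case = 340 → CropF.
Row averages: CropC=192, CropG=250, CropB=198, CropF=274
Highest average = 274 → CropF.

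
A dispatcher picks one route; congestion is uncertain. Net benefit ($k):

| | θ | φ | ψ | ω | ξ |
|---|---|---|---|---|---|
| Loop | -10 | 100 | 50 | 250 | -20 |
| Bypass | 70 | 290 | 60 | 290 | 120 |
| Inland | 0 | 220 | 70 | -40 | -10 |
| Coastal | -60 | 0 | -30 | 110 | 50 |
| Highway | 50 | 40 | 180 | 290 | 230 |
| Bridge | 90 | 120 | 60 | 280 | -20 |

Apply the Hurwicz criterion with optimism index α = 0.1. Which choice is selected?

Bypass

Loop: 0.1·250 + 0.9·(-20) = 7
Bypass: 0.1·290 + 0.9·60 = 83
Inland: 0.1·220 + 0.9·(-40) = -14
Coastal: 0.1·110 + 0.9·(-60) = -43
Highway: 0.1·290 + 0.9·40 = 65
Bridge: 0.1·280 + 0.9·(-20) = 10
Highest Hurwicz score = 83 → Bypass.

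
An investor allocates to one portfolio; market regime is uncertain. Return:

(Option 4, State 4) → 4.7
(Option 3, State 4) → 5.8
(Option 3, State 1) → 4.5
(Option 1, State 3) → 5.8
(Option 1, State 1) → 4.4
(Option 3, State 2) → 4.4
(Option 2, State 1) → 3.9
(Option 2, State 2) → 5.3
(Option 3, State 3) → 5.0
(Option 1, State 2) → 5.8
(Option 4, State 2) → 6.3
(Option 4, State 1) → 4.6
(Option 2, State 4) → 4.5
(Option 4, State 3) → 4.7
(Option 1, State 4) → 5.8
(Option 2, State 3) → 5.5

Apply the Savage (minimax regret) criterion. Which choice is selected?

Option 1

Column bests: State 1=4.6, State 2=6.3, State 3=5.8, State 4=5.8.
Option 1 regrets: 0.2, 0.5, 0.0, 0.0 → max 0.5
Option 2 regrets: 0.7, 1.0, 0.3, 1.3 → max 1.3
Option 3 regrets: 0.1, 1.9, 0.8, 0.0 → max 1.9
Option 4 regrets: 0.0, 0.0, 1.1, 1.1 → max 1.1
Smallest max regret = 0.5 → Option 1.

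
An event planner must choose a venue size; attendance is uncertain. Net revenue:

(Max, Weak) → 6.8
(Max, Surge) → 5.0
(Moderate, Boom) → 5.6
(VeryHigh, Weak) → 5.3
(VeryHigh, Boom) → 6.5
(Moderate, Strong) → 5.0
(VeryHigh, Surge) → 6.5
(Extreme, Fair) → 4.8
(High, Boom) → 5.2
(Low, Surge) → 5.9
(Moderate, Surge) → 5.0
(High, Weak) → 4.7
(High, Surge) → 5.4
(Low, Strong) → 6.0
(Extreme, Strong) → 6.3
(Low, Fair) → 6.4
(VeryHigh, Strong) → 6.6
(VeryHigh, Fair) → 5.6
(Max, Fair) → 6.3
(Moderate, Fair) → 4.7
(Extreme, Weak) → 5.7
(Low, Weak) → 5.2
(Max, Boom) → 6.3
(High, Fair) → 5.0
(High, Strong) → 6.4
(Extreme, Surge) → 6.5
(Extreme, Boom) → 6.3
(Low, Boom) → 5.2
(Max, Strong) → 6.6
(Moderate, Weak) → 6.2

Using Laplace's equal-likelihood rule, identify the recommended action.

Max

Row averages: Low=5.74, Moderate=5.3, High=5.34, VeryHigh=6.1, Extreme=5.92, Max=6.2
Highest average = 6.2 → Max.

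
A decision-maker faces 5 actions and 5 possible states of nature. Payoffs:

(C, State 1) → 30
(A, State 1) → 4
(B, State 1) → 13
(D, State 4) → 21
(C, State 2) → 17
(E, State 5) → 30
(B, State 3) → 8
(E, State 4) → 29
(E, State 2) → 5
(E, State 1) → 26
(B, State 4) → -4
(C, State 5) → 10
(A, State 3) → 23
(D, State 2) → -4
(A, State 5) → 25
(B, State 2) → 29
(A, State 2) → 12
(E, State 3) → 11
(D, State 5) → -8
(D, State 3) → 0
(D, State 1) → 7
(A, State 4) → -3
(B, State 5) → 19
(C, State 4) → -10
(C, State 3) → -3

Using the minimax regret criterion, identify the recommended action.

Column bests: State 1=30, State 2=29, State 3=23, State 4=29, State 5=30.
A regrets: 26, 17, 0, 32, 5 → max 32
B regrets: 17, 0, 15, 33, 11 → max 33
C regrets: 0, 12, 26, 39, 20 → max 39
D regrets: 23, 33, 23, 8, 38 → max 38
E regrets: 4, 24, 12, 0, 0 → max 24
Smallest max regret = 24 → E.

E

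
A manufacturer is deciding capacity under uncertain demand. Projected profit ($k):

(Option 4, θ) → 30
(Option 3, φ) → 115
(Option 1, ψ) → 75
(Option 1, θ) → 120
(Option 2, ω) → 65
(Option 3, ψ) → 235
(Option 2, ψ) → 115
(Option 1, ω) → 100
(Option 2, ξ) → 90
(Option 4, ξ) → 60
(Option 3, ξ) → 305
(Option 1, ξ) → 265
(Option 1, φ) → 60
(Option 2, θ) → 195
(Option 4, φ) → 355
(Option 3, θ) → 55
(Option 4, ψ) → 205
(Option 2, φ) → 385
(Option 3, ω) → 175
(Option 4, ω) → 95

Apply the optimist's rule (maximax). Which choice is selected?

Option 2

Row maxima: Option 1=265, Option 2=385, Option 3=305, Option 4=355
Best best-case = 385 → Option 2.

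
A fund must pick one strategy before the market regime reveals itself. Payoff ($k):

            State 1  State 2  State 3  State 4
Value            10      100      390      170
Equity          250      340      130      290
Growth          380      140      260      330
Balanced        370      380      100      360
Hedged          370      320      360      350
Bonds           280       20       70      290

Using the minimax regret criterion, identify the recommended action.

Hedged

Column bests: State 1=380, State 2=380, State 3=390, State 4=360.
Value regrets: 370, 280, 0, 190 → max 370
Equity regrets: 130, 40, 260, 70 → max 260
Growth regrets: 0, 240, 130, 30 → max 240
Balanced regrets: 10, 0, 290, 0 → max 290
Hedged regrets: 10, 60, 30, 10 → max 60
Bonds regrets: 100, 360, 320, 70 → max 360
Smallest max regret = 60 → Hedged.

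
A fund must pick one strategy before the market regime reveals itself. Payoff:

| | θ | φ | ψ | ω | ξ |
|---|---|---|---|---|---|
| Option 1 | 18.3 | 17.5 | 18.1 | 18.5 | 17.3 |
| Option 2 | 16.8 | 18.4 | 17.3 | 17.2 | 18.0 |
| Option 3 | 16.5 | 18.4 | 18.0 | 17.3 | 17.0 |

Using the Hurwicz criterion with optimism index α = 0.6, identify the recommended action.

Option 1

Option 1: 0.6·18.5 + 0.4·17.3 = 18.02
Option 2: 0.6·18.4 + 0.4·16.8 = 17.76
Option 3: 0.6·18.4 + 0.4·16.5 = 17.64
Highest Hurwicz score = 18.02 → Option 1.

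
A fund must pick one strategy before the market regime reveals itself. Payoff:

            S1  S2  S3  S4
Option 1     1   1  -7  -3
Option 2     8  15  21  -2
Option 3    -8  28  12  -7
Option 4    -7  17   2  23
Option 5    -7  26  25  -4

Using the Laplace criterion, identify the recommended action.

Option 2

Row averages: Option 1=-2, Option 2=10.5, Option 3=6.25, Option 4=8.75, Option 5=10
Highest average = 10.5 → Option 2.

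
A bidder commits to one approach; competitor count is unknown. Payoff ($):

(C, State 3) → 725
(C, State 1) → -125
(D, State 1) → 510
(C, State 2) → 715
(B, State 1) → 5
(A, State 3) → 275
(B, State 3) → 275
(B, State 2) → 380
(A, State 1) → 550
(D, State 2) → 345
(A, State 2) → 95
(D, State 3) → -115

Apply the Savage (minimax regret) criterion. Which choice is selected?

Column bests: State 1=550, State 2=715, State 3=725.
A regrets: 0, 620, 450 → max 620
B regrets: 545, 335, 450 → max 545
C regrets: 675, 0, 0 → max 675
D regrets: 40, 370, 840 → max 840
Smallest max regret = 545 → B.

B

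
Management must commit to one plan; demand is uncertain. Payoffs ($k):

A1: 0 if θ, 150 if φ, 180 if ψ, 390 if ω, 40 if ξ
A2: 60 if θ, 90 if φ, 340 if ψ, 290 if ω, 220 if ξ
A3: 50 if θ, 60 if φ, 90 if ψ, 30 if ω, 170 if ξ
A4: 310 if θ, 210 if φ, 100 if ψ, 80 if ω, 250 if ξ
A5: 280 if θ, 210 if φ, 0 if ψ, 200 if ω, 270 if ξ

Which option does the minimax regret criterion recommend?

Column bests: θ=310, φ=210, ψ=340, ω=390, ξ=270.
A1 regrets: 310, 60, 160, 0, 230 → max 310
A2 regrets: 250, 120, 0, 100, 50 → max 250
A3 regrets: 260, 150, 250, 360, 100 → max 360
A4 regrets: 0, 0, 240, 310, 20 → max 310
A5 regrets: 30, 0, 340, 190, 0 → max 340
Smallest max regret = 250 → A2.

A2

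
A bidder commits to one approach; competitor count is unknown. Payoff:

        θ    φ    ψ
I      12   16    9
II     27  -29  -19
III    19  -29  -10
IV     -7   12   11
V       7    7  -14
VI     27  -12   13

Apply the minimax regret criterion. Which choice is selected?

I

Column bests: θ=27, φ=16, ψ=13.
I regrets: 15, 0, 4 → max 15
II regrets: 0, 45, 32 → max 45
III regrets: 8, 45, 23 → max 45
IV regrets: 34, 4, 2 → max 34
V regrets: 20, 9, 27 → max 27
VI regrets: 0, 28, 0 → max 28
Smallest max regret = 15 → I.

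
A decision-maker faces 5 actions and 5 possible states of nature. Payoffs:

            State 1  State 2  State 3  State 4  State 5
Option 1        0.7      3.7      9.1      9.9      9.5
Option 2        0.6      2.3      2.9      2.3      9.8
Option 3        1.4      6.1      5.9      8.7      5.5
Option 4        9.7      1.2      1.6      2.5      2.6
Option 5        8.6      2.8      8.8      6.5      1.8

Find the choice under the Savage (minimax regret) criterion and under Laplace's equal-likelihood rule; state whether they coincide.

Column bests: State 1=9.7, State 2=6.1, State 3=9.1, State 4=9.9, State 5=9.8.
Option 1 regrets: 9.0, 2.4, 0.0, 0.0, 0.3 → max 9.0
Option 2 regrets: 9.1, 3.8, 6.2, 7.6, 0.0 → max 9.1
Option 3 regrets: 8.3, 0.0, 3.2, 1.2, 4.3 → max 8.3
Option 4 regrets: 0.0, 4.9, 7.5, 7.4, 7.2 → max 7.5
Option 5 regrets: 1.1, 3.3, 0.3, 3.4, 8.0 → max 8.0
Smallest max regret = 7.5 → Option 4.
Row averages: Option 1=6.58, Option 2=3.58, Option 3=5.52, Option 4=3.52, Option 5=5.7
Highest average = 6.58 → Option 1.

minimax regret → Option 4; laplace → Option 1 (disagree)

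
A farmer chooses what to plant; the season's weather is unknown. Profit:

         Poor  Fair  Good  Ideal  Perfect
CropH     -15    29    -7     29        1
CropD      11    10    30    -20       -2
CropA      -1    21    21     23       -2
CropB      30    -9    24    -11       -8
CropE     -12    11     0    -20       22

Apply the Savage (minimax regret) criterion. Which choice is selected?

Column bests: Poor=30, Fair=29, Good=30, Ideal=29, Perfect=22.
CropH regrets: 45, 0, 37, 0, 21 → max 45
CropD regrets: 19, 19, 0, 49, 24 → max 49
CropA regrets: 31, 8, 9, 6, 24 → max 31
CropB regrets: 0, 38, 6, 40, 30 → max 40
CropE regrets: 42, 18, 30, 49, 0 → max 49
Smallest max regret = 31 → CropA.

CropA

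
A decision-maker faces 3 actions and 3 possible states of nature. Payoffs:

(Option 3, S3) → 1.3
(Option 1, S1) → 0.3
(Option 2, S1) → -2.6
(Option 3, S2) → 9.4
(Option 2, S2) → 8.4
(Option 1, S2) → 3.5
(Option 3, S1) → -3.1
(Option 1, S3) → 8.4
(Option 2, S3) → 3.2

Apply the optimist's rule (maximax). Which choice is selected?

Row maxima: Option 1=8.4, Option 2=8.4, Option 3=9.4
Best best-case = 9.4 → Option 3.

Option 3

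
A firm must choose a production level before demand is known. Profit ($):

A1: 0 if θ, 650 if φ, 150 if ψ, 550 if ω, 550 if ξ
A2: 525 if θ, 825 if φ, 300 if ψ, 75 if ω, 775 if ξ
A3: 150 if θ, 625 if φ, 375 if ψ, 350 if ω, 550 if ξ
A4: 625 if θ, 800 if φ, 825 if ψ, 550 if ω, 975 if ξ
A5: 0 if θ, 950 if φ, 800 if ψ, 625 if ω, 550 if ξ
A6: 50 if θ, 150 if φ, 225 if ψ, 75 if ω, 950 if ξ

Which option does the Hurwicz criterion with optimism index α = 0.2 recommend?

A4

A1: 0.2·650 + 0.8·0 = 130
A2: 0.2·825 + 0.8·75 = 225
A3: 0.2·625 + 0.8·150 = 245
A4: 0.2·975 + 0.8·550 = 635
A5: 0.2·950 + 0.8·0 = 190
A6: 0.2·950 + 0.8·50 = 230
Highest Hurwicz score = 635 → A4.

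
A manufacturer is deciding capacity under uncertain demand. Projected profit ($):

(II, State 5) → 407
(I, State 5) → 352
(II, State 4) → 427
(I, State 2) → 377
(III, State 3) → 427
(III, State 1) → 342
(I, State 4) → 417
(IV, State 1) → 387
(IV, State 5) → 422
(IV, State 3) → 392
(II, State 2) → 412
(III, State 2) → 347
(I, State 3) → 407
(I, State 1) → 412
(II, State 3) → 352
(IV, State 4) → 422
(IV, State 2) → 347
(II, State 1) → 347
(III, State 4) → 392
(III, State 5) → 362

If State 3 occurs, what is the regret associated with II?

75

Best payoff under State 3 is 427.
Regret = 427 − 352 = 75.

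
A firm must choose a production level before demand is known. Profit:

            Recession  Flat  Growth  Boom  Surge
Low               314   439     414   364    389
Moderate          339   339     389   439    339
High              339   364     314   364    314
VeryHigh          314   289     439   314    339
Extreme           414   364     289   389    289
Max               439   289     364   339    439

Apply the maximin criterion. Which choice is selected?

Row minima: Low=314, Moderate=339, High=314, VeryHigh=289, Extreme=289, Max=289
Best worst-case = 339 → Moderate.

Moderate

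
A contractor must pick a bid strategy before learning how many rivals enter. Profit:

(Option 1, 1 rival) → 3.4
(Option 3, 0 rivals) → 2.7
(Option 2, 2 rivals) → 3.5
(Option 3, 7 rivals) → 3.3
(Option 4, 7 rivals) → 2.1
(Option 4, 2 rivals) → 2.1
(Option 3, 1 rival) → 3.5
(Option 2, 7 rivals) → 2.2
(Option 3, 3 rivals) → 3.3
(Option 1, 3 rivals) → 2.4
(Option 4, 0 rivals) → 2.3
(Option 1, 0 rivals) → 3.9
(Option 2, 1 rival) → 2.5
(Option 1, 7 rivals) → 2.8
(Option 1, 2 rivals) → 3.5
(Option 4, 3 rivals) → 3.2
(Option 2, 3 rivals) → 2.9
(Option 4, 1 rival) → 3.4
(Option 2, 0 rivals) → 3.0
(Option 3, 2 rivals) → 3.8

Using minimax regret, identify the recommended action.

Option 1

Column bests: 0 rivals=3.9, 1 rival=3.5, 2 rivals=3.8, 3 rivals=3.3, 7 rivals=3.3.
Option 1 regrets: 0.0, 0.1, 0.3, 0.9, 0.5 → max 0.9
Option 2 regrets: 0.9, 1.0, 0.3, 0.4, 1.1 → max 1.1
Option 3 regrets: 1.2, 0.0, 0.0, 0.0, 0.0 → max 1.2
Option 4 regrets: 1.6, 0.1, 1.7, 0.1, 1.2 → max 1.7
Smallest max regret = 0.9 → Option 1.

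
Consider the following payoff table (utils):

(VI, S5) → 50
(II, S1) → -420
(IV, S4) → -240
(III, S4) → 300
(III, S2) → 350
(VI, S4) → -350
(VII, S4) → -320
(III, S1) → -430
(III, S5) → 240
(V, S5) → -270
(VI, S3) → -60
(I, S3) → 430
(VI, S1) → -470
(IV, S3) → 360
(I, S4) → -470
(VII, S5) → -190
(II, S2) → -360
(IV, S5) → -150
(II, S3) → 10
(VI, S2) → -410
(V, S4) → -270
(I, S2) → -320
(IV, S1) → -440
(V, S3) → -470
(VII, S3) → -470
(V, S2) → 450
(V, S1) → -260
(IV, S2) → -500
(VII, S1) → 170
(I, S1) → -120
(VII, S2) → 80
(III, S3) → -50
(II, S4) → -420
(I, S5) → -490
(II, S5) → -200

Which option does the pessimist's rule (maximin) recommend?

II

Row minima: I=-490, II=-420, III=-430, IV=-500, V=-470, VI=-470, VII=-470
Best worst-case = -420 → II.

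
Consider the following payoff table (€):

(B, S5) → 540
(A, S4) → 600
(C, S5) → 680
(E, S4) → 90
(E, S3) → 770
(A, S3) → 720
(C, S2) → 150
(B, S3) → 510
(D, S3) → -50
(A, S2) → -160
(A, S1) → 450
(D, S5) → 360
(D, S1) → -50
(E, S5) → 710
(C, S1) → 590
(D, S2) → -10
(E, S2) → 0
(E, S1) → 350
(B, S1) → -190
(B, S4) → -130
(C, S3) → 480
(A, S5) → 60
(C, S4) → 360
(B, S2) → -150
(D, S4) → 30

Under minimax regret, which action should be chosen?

C

Column bests: S1=590, S2=150, S3=770, S4=600, S5=710.
A regrets: 140, 310, 50, 0, 650 → max 650
B regrets: 780, 300, 260, 730, 170 → max 780
C regrets: 0, 0, 290, 240, 30 → max 290
D regrets: 640, 160, 820, 570, 350 → max 820
E regrets: 240, 150, 0, 510, 0 → max 510
Smallest max regret = 290 → C.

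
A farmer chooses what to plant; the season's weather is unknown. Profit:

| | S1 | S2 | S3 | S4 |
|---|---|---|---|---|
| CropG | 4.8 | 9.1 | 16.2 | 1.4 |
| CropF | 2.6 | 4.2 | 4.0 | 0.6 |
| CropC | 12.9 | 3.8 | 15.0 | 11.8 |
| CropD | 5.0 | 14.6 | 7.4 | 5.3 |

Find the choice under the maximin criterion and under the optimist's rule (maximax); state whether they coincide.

Row minima: CropG=1.4, CropF=0.6, CropC=3.8, CropD=5.0
Best worst-case = 5.0 → CropD.
Row maxima: CropG=16.2, CropF=4.2, CropC=15.0, CropD=14.6
Best best-case = 16.2 → CropG.

maximin → CropD; maximax → CropG (disagree)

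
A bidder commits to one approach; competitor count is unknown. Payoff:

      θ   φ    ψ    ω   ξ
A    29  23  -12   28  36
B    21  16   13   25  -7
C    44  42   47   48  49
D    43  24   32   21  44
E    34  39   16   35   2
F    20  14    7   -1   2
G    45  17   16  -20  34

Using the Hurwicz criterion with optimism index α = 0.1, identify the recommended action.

C

A: 0.1·36 + 0.9·(-12) = -7.2
B: 0.1·25 + 0.9·(-7) = -3.8
C: 0.1·49 + 0.9·42 = 42.7
D: 0.1·44 + 0.9·21 = 23.3
E: 0.1·39 + 0.9·2 = 5.7
F: 0.1·20 + 0.9·(-1) = 1.1
G: 0.1·45 + 0.9·(-20) = -13.5
Highest Hurwicz score = 42.7 → C.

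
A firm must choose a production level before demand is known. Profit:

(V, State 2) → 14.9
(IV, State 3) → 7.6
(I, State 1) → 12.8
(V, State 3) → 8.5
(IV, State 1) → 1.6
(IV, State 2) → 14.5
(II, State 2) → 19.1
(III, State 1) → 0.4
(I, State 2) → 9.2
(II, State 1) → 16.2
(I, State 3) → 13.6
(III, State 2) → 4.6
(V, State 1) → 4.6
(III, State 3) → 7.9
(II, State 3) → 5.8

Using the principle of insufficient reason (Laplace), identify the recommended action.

II

Row averages: I=178/15, II=13.7, III=4.3, IV=7.9, V=28/3
Highest average = 13.7 → II.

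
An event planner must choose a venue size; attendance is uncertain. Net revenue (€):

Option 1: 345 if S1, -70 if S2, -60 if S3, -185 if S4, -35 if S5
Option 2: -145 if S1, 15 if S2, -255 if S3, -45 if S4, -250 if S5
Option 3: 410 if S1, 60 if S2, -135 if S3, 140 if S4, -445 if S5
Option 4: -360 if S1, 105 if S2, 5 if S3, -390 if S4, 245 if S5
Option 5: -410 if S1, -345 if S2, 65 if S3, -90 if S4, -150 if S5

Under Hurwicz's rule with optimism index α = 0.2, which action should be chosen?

Option 1: 0.2·345 + 0.8·(-185) = -79
Option 2: 0.2·15 + 0.8·(-255) = -201
Option 3: 0.2·410 + 0.8·(-445) = -274
Option 4: 0.2·245 + 0.8·(-390) = -263
Option 5: 0.2·65 + 0.8·(-410) = -315
Highest Hurwicz score = -79 → Option 1.

Option 1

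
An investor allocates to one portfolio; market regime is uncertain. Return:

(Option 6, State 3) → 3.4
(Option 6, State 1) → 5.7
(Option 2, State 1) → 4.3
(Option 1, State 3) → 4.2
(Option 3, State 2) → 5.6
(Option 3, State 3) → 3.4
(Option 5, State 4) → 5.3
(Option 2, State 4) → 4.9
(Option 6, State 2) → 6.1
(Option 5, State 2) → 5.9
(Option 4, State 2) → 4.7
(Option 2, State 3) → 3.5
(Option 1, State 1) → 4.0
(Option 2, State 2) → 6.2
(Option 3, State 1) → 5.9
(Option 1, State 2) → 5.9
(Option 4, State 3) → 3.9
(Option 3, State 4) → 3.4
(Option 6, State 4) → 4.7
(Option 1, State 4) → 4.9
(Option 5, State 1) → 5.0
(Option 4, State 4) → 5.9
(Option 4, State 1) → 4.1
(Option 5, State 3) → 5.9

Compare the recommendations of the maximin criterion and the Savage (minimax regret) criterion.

maximin → Option 5; minimax regret → Option 5 (agree)

Row minima: Option 1=4.0, Option 2=3.5, Option 3=3.4, Option 4=3.9, Option 5=5.0, Option 6=3.4
Best worst-case = 5.0 → Option 5.
Column bests: State 1=5.9, State 2=6.2, State 3=5.9, State 4=5.9.
Option 1 regrets: 1.9, 0.3, 1.7, 1.0 → max 1.9
Option 2 regrets: 1.6, 0.0, 2.4, 1.0 → max 2.4
Option 3 regrets: 0.0, 0.6, 2.5, 2.5 → max 2.5
Option 4 regrets: 1.8, 1.5, 2.0, 0.0 → max 2.0
Option 5 regrets: 0.9, 0.3, 0.0, 0.6 → max 0.9
Option 6 regrets: 0.2, 0.1, 2.5, 1.2 → max 2.5
Smallest max regret = 0.9 → Option 5.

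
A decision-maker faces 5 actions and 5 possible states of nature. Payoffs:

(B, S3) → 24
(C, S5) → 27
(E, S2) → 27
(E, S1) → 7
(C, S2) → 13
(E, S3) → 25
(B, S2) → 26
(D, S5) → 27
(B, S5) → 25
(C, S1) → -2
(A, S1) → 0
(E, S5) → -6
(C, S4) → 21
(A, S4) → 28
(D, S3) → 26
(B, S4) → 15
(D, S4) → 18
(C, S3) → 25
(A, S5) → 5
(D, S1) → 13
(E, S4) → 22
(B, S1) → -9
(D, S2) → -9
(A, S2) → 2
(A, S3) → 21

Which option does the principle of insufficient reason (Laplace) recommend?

Row averages: A=11.2, B=16.2, C=16.8, D=15, E=15
Highest average = 16.8 → C.

C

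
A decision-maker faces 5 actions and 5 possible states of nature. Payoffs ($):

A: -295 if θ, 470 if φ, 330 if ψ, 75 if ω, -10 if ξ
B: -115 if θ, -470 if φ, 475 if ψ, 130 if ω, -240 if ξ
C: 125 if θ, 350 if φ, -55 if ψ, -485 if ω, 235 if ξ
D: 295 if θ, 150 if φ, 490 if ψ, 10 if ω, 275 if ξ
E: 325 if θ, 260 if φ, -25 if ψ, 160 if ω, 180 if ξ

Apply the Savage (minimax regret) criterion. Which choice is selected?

Column bests: θ=325, φ=470, ψ=490, ω=160, ξ=275.
A regrets: 620, 0, 160, 85, 285 → max 620
B regrets: 440, 940, 15, 30, 515 → max 940
C regrets: 200, 120, 545, 645, 40 → max 645
D regrets: 30, 320, 0, 150, 0 → max 320
E regrets: 0, 210, 515, 0, 95 → max 515
Smallest max regret = 320 → D.

D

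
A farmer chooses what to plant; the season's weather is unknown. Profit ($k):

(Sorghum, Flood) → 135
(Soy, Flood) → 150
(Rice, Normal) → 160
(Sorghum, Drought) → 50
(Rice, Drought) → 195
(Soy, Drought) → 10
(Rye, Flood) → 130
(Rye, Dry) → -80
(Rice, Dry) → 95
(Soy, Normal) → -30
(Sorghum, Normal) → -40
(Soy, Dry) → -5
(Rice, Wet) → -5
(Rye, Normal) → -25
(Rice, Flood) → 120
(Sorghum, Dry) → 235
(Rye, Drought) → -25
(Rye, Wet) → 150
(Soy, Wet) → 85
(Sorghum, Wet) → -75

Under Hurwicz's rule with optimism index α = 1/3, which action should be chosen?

Sorghum: 1/3·235 + 2/3·(-75) = 85/3
Rye: 1/3·150 + 2/3·(-80) = -10/3
Soy: 1/3·150 + 2/3·(-30) = 30
Rice: 1/3·195 + 2/3·(-5) = 185/3
Highest Hurwicz score = 185/3 → Rice.

Rice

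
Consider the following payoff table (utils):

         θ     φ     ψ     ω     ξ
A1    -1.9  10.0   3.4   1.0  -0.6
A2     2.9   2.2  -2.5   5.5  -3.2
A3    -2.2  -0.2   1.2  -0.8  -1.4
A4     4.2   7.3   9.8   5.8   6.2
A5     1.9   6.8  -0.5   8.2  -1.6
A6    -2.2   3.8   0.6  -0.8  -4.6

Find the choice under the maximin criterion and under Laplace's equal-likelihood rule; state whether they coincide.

Row minima: A1=-1.9, A2=-3.2, A3=-2.2, A4=4.2, A5=-1.6, A6=-4.6
Best worst-case = 4.2 → A4.
Row averages: A1=2.38, A2=0.98, A3=-0.68, A4=6.66, A5=2.96, A6=-0.64
Highest average = 6.66 → A4.

maximin → A4; laplace → A4 (agree)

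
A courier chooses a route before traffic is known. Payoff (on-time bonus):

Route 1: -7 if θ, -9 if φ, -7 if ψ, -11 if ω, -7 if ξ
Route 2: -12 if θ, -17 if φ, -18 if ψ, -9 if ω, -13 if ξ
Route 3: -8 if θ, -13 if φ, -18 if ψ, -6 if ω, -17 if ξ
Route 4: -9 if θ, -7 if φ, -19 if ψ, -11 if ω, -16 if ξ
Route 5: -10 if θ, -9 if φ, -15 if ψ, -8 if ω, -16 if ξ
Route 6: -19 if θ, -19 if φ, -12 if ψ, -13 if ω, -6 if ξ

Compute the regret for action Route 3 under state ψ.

Best payoff under ψ is -7.
Regret = -7 − (-18) = 11.

11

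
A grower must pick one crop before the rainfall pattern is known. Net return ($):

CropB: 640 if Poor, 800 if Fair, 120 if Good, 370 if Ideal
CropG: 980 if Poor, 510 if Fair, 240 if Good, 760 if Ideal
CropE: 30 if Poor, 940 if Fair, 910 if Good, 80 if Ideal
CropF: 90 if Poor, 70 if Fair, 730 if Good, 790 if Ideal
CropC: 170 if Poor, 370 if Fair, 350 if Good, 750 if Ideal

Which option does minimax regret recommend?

Column bests: Poor=980, Fair=940, Good=910, Ideal=790.
CropB regrets: 340, 140, 790, 420 → max 790
CropG regrets: 0, 430, 670, 30 → max 670
CropE regrets: 950, 0, 0, 710 → max 950
CropF regrets: 890, 870, 180, 0 → max 890
CropC regrets: 810, 570, 560, 40 → max 810
Smallest max regret = 670 → CropG.

CropG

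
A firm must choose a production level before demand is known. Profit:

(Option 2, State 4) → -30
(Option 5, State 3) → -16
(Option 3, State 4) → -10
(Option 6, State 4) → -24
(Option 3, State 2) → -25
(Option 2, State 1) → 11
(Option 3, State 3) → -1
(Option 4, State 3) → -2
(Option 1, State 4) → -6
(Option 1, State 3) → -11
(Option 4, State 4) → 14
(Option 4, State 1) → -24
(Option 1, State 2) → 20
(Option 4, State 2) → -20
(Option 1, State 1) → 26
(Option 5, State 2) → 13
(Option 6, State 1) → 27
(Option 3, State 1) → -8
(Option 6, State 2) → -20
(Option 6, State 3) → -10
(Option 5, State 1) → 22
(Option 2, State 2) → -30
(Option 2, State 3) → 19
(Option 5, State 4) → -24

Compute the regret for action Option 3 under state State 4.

24

Best payoff under State 4 is 14.
Regret = 14 − (-10) = 24.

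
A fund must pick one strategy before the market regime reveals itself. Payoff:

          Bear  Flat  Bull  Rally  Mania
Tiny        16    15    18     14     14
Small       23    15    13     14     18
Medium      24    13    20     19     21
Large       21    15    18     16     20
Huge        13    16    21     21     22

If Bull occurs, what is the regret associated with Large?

Best payoff under Bull is 21.
Regret = 21 − 18 = 3.

3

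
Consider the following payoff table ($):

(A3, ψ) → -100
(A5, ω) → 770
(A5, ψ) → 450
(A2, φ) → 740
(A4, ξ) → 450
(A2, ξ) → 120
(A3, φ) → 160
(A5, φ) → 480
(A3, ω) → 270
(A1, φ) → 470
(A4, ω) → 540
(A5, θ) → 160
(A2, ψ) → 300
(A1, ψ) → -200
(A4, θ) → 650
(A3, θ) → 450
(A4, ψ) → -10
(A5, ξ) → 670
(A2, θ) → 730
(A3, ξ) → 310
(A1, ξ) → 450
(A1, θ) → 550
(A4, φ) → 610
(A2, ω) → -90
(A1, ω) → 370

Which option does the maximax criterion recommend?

A5

Row maxima: A1=550, A2=740, A3=450, A4=650, A5=770
Best best-case = 770 → A5.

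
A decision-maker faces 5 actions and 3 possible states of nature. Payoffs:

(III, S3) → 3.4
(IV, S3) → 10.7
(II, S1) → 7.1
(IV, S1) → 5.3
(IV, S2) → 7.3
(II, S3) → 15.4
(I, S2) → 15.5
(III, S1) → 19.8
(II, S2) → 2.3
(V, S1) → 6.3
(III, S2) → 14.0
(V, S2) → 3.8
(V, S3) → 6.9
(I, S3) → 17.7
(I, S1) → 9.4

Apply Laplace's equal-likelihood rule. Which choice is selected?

I

Row averages: I=14.2, II=124/15, III=12.4, IV=233/30, V=17/3
Highest average = 14.2 → I.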